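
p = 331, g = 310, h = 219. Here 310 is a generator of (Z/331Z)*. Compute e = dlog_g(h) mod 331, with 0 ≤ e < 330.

190

Baby-step giant-step with m = ceil(sqrt(330)) = 19.
Baby table (310^j mod 331 for j=0..18):
  0:1  1:310  2:110  3:7  4:184  5:108  6:49  7:295
  8:94  9:12  10:79  11:327  12:84  13:222  14:303  15:257
  16:230  17:135  18:144
Giant step factor: 310^(-19) ≡ 228 (mod 331).
Scan 219·228^i mod 331 for i = 0, 1, …:
  i=0: 219   i=1: 282   i=2: 82   i=3: 160
  i=4: 70   i=5: 72   i=6: 197   i=7: 231
  i=8: 39   i=9: 286   i=10: 1
Match at i=10, j=0: e = 10·19 + 0 = 190.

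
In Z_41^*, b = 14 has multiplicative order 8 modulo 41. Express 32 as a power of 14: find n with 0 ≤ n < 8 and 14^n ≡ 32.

2

Successive powers of 14 modulo 41:
  14^0=1  14^1=14  14^2=32
So 14^2 ≡ 32 (mod 41), giving n = 2.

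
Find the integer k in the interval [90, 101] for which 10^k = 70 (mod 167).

97

Compute 10^90 mod 167 = 127, then multiply by 10 repeatedly:
  10^90=127  10^91=101  10^92=8  10^93=80  10^94=132
  10^95=151  10^96=7  10^97=70
Found 70 at exponent 97.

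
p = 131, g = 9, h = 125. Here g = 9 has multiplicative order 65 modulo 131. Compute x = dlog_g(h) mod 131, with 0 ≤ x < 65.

Baby-step giant-step with m = ceil(sqrt(65)) = 9.
Baby table (9^j mod 131 for j=0..8):
  0:1  1:9  2:81  3:74  4:11  5:99  6:105  7:28
  8:121
Giant step factor: 9^(-9) ≡ 16 (mod 131).
Scan 125·16^i mod 131 for i = 0, 1, …:
  i=0: 125   i=1: 35   i=2: 36   i=3: 52
  i=4: 46   i=5: 81
Match at i=5, j=2: x = 5·9 + 2 = 47.

47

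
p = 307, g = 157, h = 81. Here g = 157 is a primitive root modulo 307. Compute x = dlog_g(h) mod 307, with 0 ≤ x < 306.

Baby-step giant-step with m = ceil(sqrt(306)) = 18.
Baby table (157^j mod 307 for j=0..17):
  0:1  1:157  2:89  3:158  4:246  5:247  6:97  7:186
  8:37  9:283  10:223  11:13  12:199  13:236  14:212  15:128
  16:141  17:33
Giant step factor: 157^(-18) ≡ 105 (mod 307).
Scan 81·105^i mod 307 for i = 0, 1, …:
  i=0: 81   i=1: 216   i=2: 269   i=3: 1
Match at i=3, j=0: x = 3·18 + 0 = 54.

54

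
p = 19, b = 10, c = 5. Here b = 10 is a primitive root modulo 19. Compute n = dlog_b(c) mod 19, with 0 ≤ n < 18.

Successive powers of 10 modulo 19:
  10^0=1  10^1=10  10^2=5
So 10^2 ≡ 5 (mod 19), giving n = 2.

2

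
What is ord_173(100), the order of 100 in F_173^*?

43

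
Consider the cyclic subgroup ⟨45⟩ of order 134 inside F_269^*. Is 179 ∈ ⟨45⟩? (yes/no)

no

179 ∈ ⟨45⟩ iff 179^134 ≡ 1 (mod 269), since |⟨45⟩| = 134.
179^134 mod 269 = 268.
Since 268 ≠ 1, 179 does not lie in the subgroup.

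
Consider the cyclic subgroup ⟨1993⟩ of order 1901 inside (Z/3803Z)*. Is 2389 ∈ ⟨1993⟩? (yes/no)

2389 ∈ ⟨1993⟩ iff 2389^1901 ≡ 1 (mod 3803), since |⟨1993⟩| = 1901.
2389^1901 mod 3803 = 1.
Since 1 = 1, 2389 lies in the subgroup.

yes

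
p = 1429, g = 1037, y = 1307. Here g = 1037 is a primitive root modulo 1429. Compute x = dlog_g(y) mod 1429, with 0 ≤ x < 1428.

398

Baby-step giant-step with m = ceil(sqrt(1428)) = 38.
Baby table (1037^j mod 1429 for j=0..37):
  0:1  1:1037  2:761  3:349  4:376  5:1224  6:336  7:1185
  8:1334  9:86  10:584  11:1141  12:5  13:898  14:947  15:316
  16:451  17:404  18:251  19:209  20:954  21:430  22:62  23:1418
  24:25  25:203  26:448  27:151  28:826  29:591  30:1255  31:1045
  32:483  33:721  34:310  35:1374  36:125  37:1015
Giant step factor: 1037^(-38) ≡ 696 (mod 1429).
Scan 1307·696^i mod 1429 for i = 0, 1, …:
  i=0: 1307   i=1: 828   i=2: 401   i=3: 441
  i=4: 1130   i=5: 530   i=6: 198   i=7: 624
  i=8: 1317   i=9: 643   i=10: 251
Match at i=10, j=18: x = 10·38 + 18 = 398.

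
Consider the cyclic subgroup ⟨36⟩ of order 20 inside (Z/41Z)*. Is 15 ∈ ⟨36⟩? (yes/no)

no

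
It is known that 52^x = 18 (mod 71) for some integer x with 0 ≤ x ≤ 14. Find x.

8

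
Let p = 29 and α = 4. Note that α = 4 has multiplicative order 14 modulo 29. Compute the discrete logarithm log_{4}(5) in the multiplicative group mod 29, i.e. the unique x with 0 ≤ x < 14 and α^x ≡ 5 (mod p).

11

Successive powers of 4 modulo 29:
  4^0=1  4^1=4  4^2=16  4^3=6  4^4=24  4^5=9
  4^6=7  4^7=28  4^8=25  4^9=13  4^10=23  4^11=5
So 4^11 ≡ 5 (mod 29), giving x = 11.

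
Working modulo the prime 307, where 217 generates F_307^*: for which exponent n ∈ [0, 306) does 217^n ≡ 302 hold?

52

Baby-step giant-step with m = ceil(sqrt(306)) = 18.
Baby table (217^j mod 307 for j=0..17):
  0:1  1:217  2:118  3:125  4:109  5:14  6:275  7:117
  8:215  9:298  10:196  11:166  12:103  13:247  14:181  15:288
  16:175  17:214
Giant step factor: 217^(-18) ≡ 235 (mod 307).
Scan 302·235^i mod 307 for i = 0, 1, …:
  i=0: 302   i=1: 53   i=2: 175
Match at i=2, j=16: n = 2·18 + 16 = 52.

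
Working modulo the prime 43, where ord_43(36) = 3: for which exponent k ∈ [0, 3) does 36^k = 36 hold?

Successive powers of 36 modulo 43:
  36^0=1  36^1=36
So 36^1 ≡ 36 (mod 43), giving k = 1.

1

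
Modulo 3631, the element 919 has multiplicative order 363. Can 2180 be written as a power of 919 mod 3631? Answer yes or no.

yes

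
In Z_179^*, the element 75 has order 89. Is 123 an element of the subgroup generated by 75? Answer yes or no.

123 ∈ ⟨75⟩ iff 123^89 ≡ 1 (mod 179), since |⟨75⟩| = 89.
123^89 mod 179 = 178.
Since 178 ≠ 1, 123 does not lie in the subgroup.

no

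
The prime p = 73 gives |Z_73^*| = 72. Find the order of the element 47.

72

The order of 47 must divide p − 1 = 72 = 2^3 · 3^2.
Divisors: 1, 2, 3, 4, 6, 8, 9, 12, 18, 24, 36, 72.
Check each in increasing order: 47^1 ≡ 47;  47^2 ≡ 19;  47^3 ≡ 17;  47^4 ≡ 69;  47^6 ≡ 70;  47^8 ≡ 16;  47^9 ≡ 22;  47^12 ≡ 9;  47^18 ≡ 46;  47^24 ≡ 8;  47^36 ≡ 72;  47^72 ≡ 1.
Smallest exponent giving 1 is 72.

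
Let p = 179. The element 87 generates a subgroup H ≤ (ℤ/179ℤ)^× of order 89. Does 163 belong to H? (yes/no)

163 ∈ ⟨87⟩ iff 163^89 ≡ 1 (mod 179), since |⟨87⟩| = 89.
163^89 mod 179 = 178.
Since 178 ≠ 1, 163 does not lie in the subgroup.

no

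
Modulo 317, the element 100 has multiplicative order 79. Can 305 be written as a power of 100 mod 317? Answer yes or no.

no

305 ∈ ⟨100⟩ iff 305^79 ≡ 1 (mod 317), since |⟨100⟩| = 79.
305^79 mod 317 = 203.
Since 203 ≠ 1, 305 does not lie in the subgroup.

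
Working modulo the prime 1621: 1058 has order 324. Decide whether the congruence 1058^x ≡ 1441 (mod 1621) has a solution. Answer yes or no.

no

1441 ∈ ⟨1058⟩ iff 1441^324 ≡ 1 (mod 1621), since |⟨1058⟩| = 324.
1441^324 mod 1621 = 307.
Since 307 ≠ 1, 1441 does not lie in the subgroup.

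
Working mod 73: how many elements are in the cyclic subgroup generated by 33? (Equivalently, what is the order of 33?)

The order of 33 must divide p − 1 = 72 = 2^3 · 3^2.
Divisors: 1, 2, 3, 4, 6, 8, 9, 12, 18, 24, 36, 72.
Check each in increasing order: 33^1 ≡ 33;  33^2 ≡ 67;  33^3 ≡ 21;  33^4 ≡ 36;  33^6 ≡ 3;  33^8 ≡ 55;  33^9 ≡ 63;  33^12 ≡ 9;  33^18 ≡ 27;  33^24 ≡ 8;  33^36 ≡ 72;  33^72 ≡ 1.
Smallest exponent giving 1 is 72.

72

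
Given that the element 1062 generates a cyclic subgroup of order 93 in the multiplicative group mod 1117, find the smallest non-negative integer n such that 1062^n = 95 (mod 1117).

39

Baby-step giant-step with m = ceil(sqrt(93)) = 10.
Baby table (1062^j mod 1117 for j=0..9):
  0:1  1:1062  2:791  3:58  4:161  5:81  6:13  7:402
  8:230  9:754
Giant step factor: 1062^(-10) ≡ 507 (mod 1117).
Scan 95·507^i mod 1117 for i = 0, 1, …:
  i=0: 95   i=1: 134   i=2: 918   i=3: 754
Match at i=3, j=9: n = 3·10 + 9 = 39.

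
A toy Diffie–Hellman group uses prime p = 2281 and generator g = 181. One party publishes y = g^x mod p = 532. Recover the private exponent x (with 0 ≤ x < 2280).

Baby-step giant-step with m = ceil(sqrt(2280)) = 48.
Baby table (181^j mod 2281 for j=0..47):
  0:1  1:181  2:827  3:1422  4:1910  5:1279  6:1118  7:1630
  8:781  9:2220  10:364  11:2016  12:2217  13:2102  14:1816  15:232
  16:934  17:260  18:1440  19:606  20:198  21:1623  22:1795  23:993
  24:1815  25:51  26:107  27:1119  28:1811  29:1608  30:1361  31:2274
  32:1014  33:1054  34:1451  35:316  36:171  37:1298  38:2276  39:1376
  40:427  41:2014  42:1855  43:448  44:1253  45:974  46:657  47:305
Giant step factor: 181^(-48) ≡ 1806 (mod 2281).
Scan 532·1806^i mod 2281 for i = 0, 1, …:
  i=0: 532   i=1: 491   i=2: 1718   i=3: 548
  i=4: 2015   i=5: 895   i=6: 1422
Match at i=6, j=3: x = 6·48 + 3 = 291.

291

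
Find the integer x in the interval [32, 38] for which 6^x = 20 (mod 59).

32

Compute 6^32 mod 59 = 20, then multiply by 6 repeatedly:
  6^32=20
Found 20 at exponent 32.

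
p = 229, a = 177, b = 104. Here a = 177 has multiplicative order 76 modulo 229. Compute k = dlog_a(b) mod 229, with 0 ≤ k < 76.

4

Baby-step giant-step with m = ceil(sqrt(76)) = 9.
Baby table (177^j mod 229 for j=0..8):
  0:1  1:177  2:185  3:227  4:104  5:88  6:4  7:21
  8:53
Giant step factor: 177^(-9) ≡ 143 (mod 229).
Scan 104·143^i mod 229 for i = 0, 1, …:
  i=0: 104
Match at i=0, j=4: k = 0·9 + 4 = 4.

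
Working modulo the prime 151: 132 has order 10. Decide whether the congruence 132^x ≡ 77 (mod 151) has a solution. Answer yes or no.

no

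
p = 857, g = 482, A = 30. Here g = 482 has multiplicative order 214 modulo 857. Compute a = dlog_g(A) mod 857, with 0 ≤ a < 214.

95

Baby-step giant-step with m = ceil(sqrt(214)) = 15.
Baby table (482^j mod 857 for j=0..14):
  0:1  1:482  2:77  3:263  4:787  5:540  6:609  7:444
  8:615  9:765  10:220  11:629  12:657  13:441  14:26
Giant step factor: 482^(-15) ≡ 329 (mod 857).
Scan 30·329^i mod 857 for i = 0, 1, …:
  i=0: 30   i=1: 443   i=2: 57   i=3: 756
  i=4: 194   i=5: 408   i=6: 540
Match at i=6, j=5: a = 6·15 + 5 = 95.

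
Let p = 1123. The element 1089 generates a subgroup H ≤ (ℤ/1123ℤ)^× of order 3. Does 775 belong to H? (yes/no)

⟨1089⟩ has order 3; its elements mod 1123 are {1, 33, 1089}.
775 is not in this set.

no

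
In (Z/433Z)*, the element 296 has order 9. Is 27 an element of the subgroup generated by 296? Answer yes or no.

yes

⟨296⟩ has order 9; its elements mod 433 are {1, 27, 150, 153, 198, 234, 256, 296, 417}.
27 is in this set.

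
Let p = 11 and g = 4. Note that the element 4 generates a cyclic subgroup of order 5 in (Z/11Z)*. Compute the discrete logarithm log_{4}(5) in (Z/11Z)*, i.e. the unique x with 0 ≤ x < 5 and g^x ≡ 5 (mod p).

2

Successive powers of 4 modulo 11:
  4^0=1  4^1=4  4^2=5
So 4^2 ≡ 5 (mod 11), giving x = 2.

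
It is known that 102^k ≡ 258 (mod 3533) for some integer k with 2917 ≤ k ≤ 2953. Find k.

Compute 102^2917 mod 3533 = 747, then multiply by 102 repeatedly:
  102^2917=747  102^2918=2001  102^2919=2721  102^2920=1968  102^2921=2888
  102^2922=1337  102^2923=2120  102^2924=727  102^2925=3494  102^2926=3088
  102^2927=539  102^2928=1983  102^2929=885  102^2930=1945  102^2931=542
  102^2932=2289  102^2933=300  102^2934=2336  102^2935=1561  102^2936=237
  102^2937=2976  102^2938=3247  102^2939=2625  102^2940=2775  102^2941=410
  102^2942=2957  102^2943=1309  102^2944=2797  102^2945=2654  102^2946=2200
  102^2947=1821  102^2948=2026  102^2949=1738  102^2950=626  102^2951=258
Found 258 at exponent 2951.

2951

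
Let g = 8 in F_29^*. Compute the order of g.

28

The order of 8 must divide p − 1 = 28 = 2^2 · 7.
Divisors: 1, 2, 4, 7, 14, 28.
Check each in increasing order: 8^1 ≡ 8;  8^2 ≡ 6;  8^4 ≡ 7;  8^7 ≡ 17;  8^14 ≡ 28;  8^28 ≡ 1.
Smallest exponent giving 1 is 28.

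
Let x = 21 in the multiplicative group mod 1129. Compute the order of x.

94

The order of 21 must divide p − 1 = 1128 = 2^3 · 3 · 47.
Divisors: 1, 2, 3, 4, 6, 8, 12, 24, 47, 94, 141, 188, 282, 376, 564, 1128.
Check each in increasing order: 21^1 ≡ 21;  21^2 ≡ 441;  21^3 ≡ 229;  21^4 ≡ 293;  21^6 ≡ 507;  21^8 ≡ 45;  21^12 ≡ 766;  21^24 ≡ 805;  21^47 ≡ 1128;  21^94 ≡ 1.
Smallest exponent giving 1 is 94.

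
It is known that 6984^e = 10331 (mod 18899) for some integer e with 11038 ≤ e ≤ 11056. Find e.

Compute 6984^11038 mod 18899 = 13515, then multiply by 6984 repeatedly:
  6984^11038=13515  6984^11039=7154  6984^11040=13479  6984^11041=1417  6984^11042=12151
  6984^11043=6074  6984^11044=11460  6984^11045=18274  6984^11046=669  6984^11047=4243
  6984^11048=18379  6984^11049=15827  6984^11050=14416  6984^11051=6371  6984^11052=6818
  6984^11053=10331
Found 10331 at exponent 11053.

11053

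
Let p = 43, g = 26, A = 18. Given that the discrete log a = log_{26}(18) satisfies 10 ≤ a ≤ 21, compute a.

Compute 26^10 mod 43 = 9, then multiply by 26 repeatedly:
  26^10=9  26^11=19  26^12=21  26^13=30  26^14=6
  26^15=27  26^16=14  26^17=20  26^18=4  26^19=18
Found 18 at exponent 19.

19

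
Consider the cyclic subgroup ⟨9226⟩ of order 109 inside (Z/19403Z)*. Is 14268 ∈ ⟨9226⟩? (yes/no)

no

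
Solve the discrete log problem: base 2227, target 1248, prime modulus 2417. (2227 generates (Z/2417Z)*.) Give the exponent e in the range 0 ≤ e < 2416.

419

Baby-step giant-step with m = ceil(sqrt(2416)) = 50.
Baby table (2227^j mod 2417 for j=0..49):
  0:1  1:2227  2:2262  3:446  4:2272  5:963  6:722  7:589
  8:1689  9:551  10:1658  11:1607  12:1629  13:2283  14:1290  15:1434
  16:661  17:94  18:1476  19:2349  20:835  21:872  22:1093  23:192
  24:2192  25:1661  26:1037  27:1164  28:1204  29:855  30:1906  31:410
  32:1861  33:1709  34:1585  35:975  36:859  37:1146  38:2207  39:1228
  40:1129  41:603  42:1446  43:798  44:651  45:1994  46:609  47:306
  48:2285  49:910
Giant step factor: 2227^(-50) ≡ 901 (mod 2417).
Scan 1248·901^i mod 2417 for i = 0, 1, …:
  i=0: 1248   i=1: 543   i=2: 1009   i=3: 317
  i=4: 411   i=5: 510   i=6: 280   i=7: 912
  i=8: 2349
Match at i=8, j=19: e = 8·50 + 19 = 419.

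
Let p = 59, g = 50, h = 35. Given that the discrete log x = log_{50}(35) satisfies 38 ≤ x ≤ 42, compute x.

Compute 50^38 mod 59 = 57, then multiply by 50 repeatedly:
  50^38=57  50^39=18  50^40=15  50^41=42  50^42=35
Found 35 at exponent 42.

42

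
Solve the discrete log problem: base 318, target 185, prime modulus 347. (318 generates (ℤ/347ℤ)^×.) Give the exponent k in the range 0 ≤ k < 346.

Baby-step giant-step with m = ceil(sqrt(346)) = 19.
Baby table (318^j mod 347 for j=0..18):
  0:1  1:318  2:147  3:248  4:95  5:21  6:85  7:311
  8:3  9:260  10:94  11:50  12:285  13:63  14:255  15:239
  16:9  17:86  18:282
Giant step factor: 318^(-19) ≡ 155 (mod 347).
Scan 185·155^i mod 347 for i = 0, 1, …:
  i=0: 185   i=1: 221   i=2: 249   i=3: 78
  i=4: 292   i=5: 150   i=6: 1
Match at i=6, j=0: k = 6·19 + 0 = 114.

114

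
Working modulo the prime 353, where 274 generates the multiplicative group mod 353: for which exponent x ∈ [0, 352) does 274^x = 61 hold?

4

Successive powers of 274 modulo 353:
  274^0=1  274^1=274  274^2=240  274^3=102  274^4=61
So 274^4 ≡ 61 (mod 353), giving x = 4.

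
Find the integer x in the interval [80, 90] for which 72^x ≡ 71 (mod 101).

84

Compute 72^80 mod 101 = 84, then multiply by 72 repeatedly:
  72^80=84  72^81=89  72^82=45  72^83=8  72^84=71
Found 71 at exponent 84.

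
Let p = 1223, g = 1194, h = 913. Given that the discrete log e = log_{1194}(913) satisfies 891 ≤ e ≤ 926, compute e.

Compute 1194^891 mod 1223 = 385, then multiply by 1194 repeatedly:
  1194^891=385  1194^892=1065  1194^893=913
Found 913 at exponent 893.

893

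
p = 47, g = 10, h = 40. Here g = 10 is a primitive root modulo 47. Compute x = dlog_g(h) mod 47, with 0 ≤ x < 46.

15

Baby-step giant-step with m = ceil(sqrt(46)) = 7.
Baby table (10^j mod 47 for j=0..6):
  0:1  1:10  2:6  3:13  4:36  5:31  6:28
Giant step factor: 10^(-7) ≡ 23 (mod 47).
Scan 40·23^i mod 47 for i = 0, 1, …:
  i=0: 40   i=1: 27   i=2: 10
Match at i=2, j=1: x = 2·7 + 1 = 15.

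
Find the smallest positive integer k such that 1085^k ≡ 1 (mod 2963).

2962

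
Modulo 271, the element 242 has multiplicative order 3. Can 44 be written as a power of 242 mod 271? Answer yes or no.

⟨242⟩ has order 3; its elements mod 271 are {1, 28, 242}.
44 is not in this set.

no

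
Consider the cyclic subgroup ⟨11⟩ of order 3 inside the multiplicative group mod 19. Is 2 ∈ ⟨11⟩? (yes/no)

⟨11⟩ has order 3; its elements mod 19 are {1, 7, 11}.
2 is not in this set.

no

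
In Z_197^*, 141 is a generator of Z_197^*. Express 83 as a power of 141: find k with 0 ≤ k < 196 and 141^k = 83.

Baby-step giant-step with m = ceil(sqrt(196)) = 14.
Baby table (141^j mod 197 for j=0..13):
  0:1  1:141  2:181  3:108  4:59  5:45  6:41  7:68
  8:132  9:94  10:55  11:72  12:105  13:30
Giant step factor: 141^(-14) ≡ 161 (mod 197).
Scan 83·161^i mod 197 for i = 0, 1, …:
  i=0: 83   i=1: 164   i=2: 6   i=3: 178
  i=4: 93   i=5: 1
Match at i=5, j=0: k = 5·14 + 0 = 70.

70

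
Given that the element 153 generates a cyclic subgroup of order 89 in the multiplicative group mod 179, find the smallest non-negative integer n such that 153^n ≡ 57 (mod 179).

Baby-step giant-step with m = ceil(sqrt(89)) = 10.
Baby table (153^j mod 179 for j=0..9):
  0:1  1:153  2:139  3:145  4:168  5:107  6:82  7:16
  8:121  9:76
Giant step factor: 153^(-10) ≡ 51 (mod 179).
Scan 57·51^i mod 179 for i = 0, 1, …:
  i=0: 57   i=1: 43   i=2: 45   i=3: 147
  i=4: 158   i=5: 3   i=6: 153
Match at i=6, j=1: n = 6·10 + 1 = 61.

61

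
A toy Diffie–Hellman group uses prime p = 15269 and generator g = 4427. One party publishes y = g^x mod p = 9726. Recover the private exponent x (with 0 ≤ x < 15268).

Baby-step giant-step with m = ceil(sqrt(15268)) = 124.
Baby table (4427^j mod 15269 for j=0..123):
  0:1  1:4427  2:8202  3:572  4:12859  5:3961  6:6535  7:10959
  8:5880  9:12384  10:8258  11:4180  12:14101  13:5455  14:8996  15:3740
  16:5384  17:59  18:1620  19:10579  20:3210  21:10500  22:4664  23:3840
  24:5283  25:11002  26:13013  27:13883  28:2316  29:7433  30:1196  31:11618
  32:6894  33:12276  34:3481  35:3966  36:13401  37:6162  38:8740  39:334
  40:12794  41:6317  42:7820  43:4317  44:9840  45:14492  46:11015  47:9488
  48:13626  49:9752  50:6641  51:6882  52:4959  53:11940  54:12371  55:11783
  56:4437  57:6665  58:6247  59:3310  60:10399  61:338  62:15233  63:8587
  64:10108  65:9946  66:10415  67:10094  68:9044  69:2470  70:2086  71:12246
  72:8092  73:2210  74:11510  75:2117  76:12062  77:2781  78:4673  79:13145
  80:2756  81:881  82:6592  83:3725  84:55  85:14450  86:8309  87:922
  88:4871  89:4089  90:8238  91:7254  92:2751  93:9284  94:11389  95:865
  96:12105  97:9914  98:6172  99:7203  100:6009  101:3245  102:12755  103:1623
  104:8591  105:12547  106:12216  107:12703  108:454  109:9619  110:13341  111:115
  112:5228  113:11821  114:4704  115:12961  116:12714  117:3344  118:8227  119:4364
  120:4143  121:2992  122:7361  123:3101
Giant step factor: 4427^(-124) ≡ 4748 (mod 15269).
Scan 9726·4748^i mod 15269 for i = 0, 1, …:
  i=0: 9726   i=1: 5592   i=2: 13294   i=3: 13135
  i=4: 6384   i=5: 2267   i=6: 14340   i=7: 1849
  i=8: 14646   i=9: 4182     …   i=107: 8812
  i=108: 2316
Match at i=108, j=28: x = 108·124 + 28 = 13420.

13420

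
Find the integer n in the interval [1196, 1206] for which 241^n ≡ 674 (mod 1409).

Compute 241^1196 mod 1409 = 1069, then multiply by 241 repeatedly:
  241^1196=1069  241^1197=1191  241^1198=1004  241^1199=1025  241^1200=450
  241^1201=1366  241^1202=909  241^1203=674
Found 674 at exponent 1203.

1203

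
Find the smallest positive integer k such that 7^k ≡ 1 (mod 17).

16

The order of 7 must divide p − 1 = 16 = 2^4.
Divisors: 1, 2, 4, 8, 16.
Check each in increasing order: 7^1 ≡ 7;  7^2 ≡ 15;  7^4 ≡ 4;  7^8 ≡ 16;  7^16 ≡ 1.
Smallest exponent giving 1 is 16.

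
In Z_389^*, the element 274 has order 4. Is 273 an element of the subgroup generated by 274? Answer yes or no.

273 ∈ ⟨274⟩ iff 273^4 ≡ 1 (mod 389), since |⟨274⟩| = 4.
273^4 mod 389 = 385.
Since 385 ≠ 1, 273 does not lie in the subgroup.

no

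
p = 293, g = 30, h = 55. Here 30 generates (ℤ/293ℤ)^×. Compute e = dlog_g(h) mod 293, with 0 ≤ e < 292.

Baby-step giant-step with m = ceil(sqrt(292)) = 18.
Baby table (30^j mod 293 for j=0..17):
  0:1  1:30  2:21  3:44  4:148  5:45  6:178  7:66
  8:222  9:214  10:267  11:99  12:40  13:28  14:254  15:2
  16:60  17:42
Giant step factor: 30^(-18) ≡ 10 (mod 293).
Scan 55·10^i mod 293 for i = 0, 1, …:
  i=0: 55   i=1: 257   i=2: 226   i=3: 209
  i=4: 39   i=5: 97   i=6: 91   i=7: 31
  i=8: 17   i=9: 170   i=10: 235   i=11: 6
  i=12: 60
Match at i=12, j=16: e = 12·18 + 16 = 232.

232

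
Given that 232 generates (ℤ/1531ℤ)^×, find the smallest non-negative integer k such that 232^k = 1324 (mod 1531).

480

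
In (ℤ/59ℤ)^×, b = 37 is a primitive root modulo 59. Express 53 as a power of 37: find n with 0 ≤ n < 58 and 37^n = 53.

12

Baby-step giant-step with m = ceil(sqrt(58)) = 8.
Baby table (37^j mod 59 for j=0..7):
  0:1  1:37  2:12  3:31  4:26  5:18  6:17  7:39
Giant step factor: 37^(-8) ≡ 35 (mod 59).
Scan 53·35^i mod 59 for i = 0, 1, …:
  i=0: 53   i=1: 26
Match at i=1, j=4: n = 1·8 + 4 = 12.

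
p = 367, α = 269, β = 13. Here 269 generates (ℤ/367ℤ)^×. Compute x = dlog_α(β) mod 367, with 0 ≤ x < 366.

58

Baby-step giant-step with m = ceil(sqrt(366)) = 20.
Baby table (269^j mod 367 for j=0..19):
  0:1  1:269  2:62  3:163  4:174  5:197  6:145  7:103
  8:182  9:147  10:274  11:306  12:106  13:255  14:333  15:29
  16:94  17:330  18:323  19:275
Giant step factor: 269^(-20) ≡ 30 (mod 367).
Scan 13·30^i mod 367 for i = 0, 1, …:
  i=0: 13   i=1: 23   i=2: 323
Match at i=2, j=18: x = 2·20 + 18 = 58.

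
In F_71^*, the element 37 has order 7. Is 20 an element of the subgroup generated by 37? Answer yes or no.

yes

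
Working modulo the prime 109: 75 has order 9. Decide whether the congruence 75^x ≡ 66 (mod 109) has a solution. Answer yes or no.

yes

66 ∈ ⟨75⟩ iff 66^9 ≡ 1 (mod 109), since |⟨75⟩| = 9.
66^9 mod 109 = 1.
Since 1 = 1, 66 lies in the subgroup.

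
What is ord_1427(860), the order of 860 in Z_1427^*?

1426

The order of 860 must divide p − 1 = 1426 = 2 · 23 · 31.
Divisors: 1, 2, 23, 31, 46, 62, 713, 1426.
Check each in increasing order: 860^1 ≡ 860;  860^2 ≡ 414;  860^23 ≡ 798;  860^31 ≡ 85;  860^46 ≡ 362;  860^62 ≡ 90;  860^713 ≡ 1426;  860^1426 ≡ 1.
Smallest exponent giving 1 is 1426.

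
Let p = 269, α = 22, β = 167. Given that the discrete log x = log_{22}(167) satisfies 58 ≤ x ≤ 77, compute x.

Compute 22^58 mod 269 = 202, then multiply by 22 repeatedly:
  22^58=202  22^59=140  22^60=121  22^61=241  22^62=191
  22^63=167
Found 167 at exponent 63.

63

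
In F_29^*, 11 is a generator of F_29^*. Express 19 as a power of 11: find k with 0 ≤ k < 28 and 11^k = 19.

Successive powers of 11 modulo 29:
  11^0=1  11^1=11  11^2=5  11^3=26  11^4=25  11^5=14
  11^6=9  11^7=12  11^8=16  11^9=2  11^10=22  11^11=10
  11^12=23  11^13=21  11^14=28  11^15=18  11^16=24  11^17=3
  11^18=4  11^19=15  11^20=20  11^21=17  11^22=13  11^23=27
  11^24=7  11^25=19
So 11^25 ≡ 19 (mod 29), giving k = 25.

25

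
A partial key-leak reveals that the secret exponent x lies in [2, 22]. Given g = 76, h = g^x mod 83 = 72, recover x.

3

Compute 76^2 mod 83 = 49, then multiply by 76 repeatedly:
  76^2=49  76^3=72
Found 72 at exponent 3.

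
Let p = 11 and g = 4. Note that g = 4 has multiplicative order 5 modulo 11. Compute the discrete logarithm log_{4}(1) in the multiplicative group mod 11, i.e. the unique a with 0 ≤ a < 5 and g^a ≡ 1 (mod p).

0

Successive powers of 4 modulo 11:
  4^0=1
So 4^0 ≡ 1 (mod 11), giving a = 0.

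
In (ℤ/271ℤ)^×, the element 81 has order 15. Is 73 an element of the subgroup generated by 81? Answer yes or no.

⟨81⟩ has order 15; its elements mod 271 are {1, 9, 10, 28, 57, 81, 87, 90, 100, 187, 241, 242, 244, 252, 268}.
73 is not in this set.

no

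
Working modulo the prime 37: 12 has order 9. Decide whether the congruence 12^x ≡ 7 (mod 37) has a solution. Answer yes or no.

⟨12⟩ has order 9; its elements mod 37 are {1, 7, 9, 10, 12, 16, 26, 33, 34}.
7 is in this set.

yes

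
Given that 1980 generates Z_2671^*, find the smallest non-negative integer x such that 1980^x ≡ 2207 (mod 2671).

2594

Baby-step giant-step with m = ceil(sqrt(2670)) = 52.
Baby table (1980^j mod 2671 for j=0..51):
  0:1  1:1980  2:2043  3:1246  4:1747  5:115  6:665  7:2568
  8:1727  9:580  10:2541  11:1687  12:1510  13:951  14:2596  15:1076
  16:1693  17:35  18:2525  19:2059  20:874  21:2383  22:1354  23:1907
  24:1737  25:1683  26:1603  27:792  28:283  29:2101  30:1233  31:46
  32:266  33:493  34:1225  35:232  36:2619  37:1209  38:604  39:1983
  40:2641  41:2033  42:143  43:14  44:1010  45:1892  46:1418  47:419
  48:1610  49:1297  50:1229  51:139
Giant step factor: 1980^(-52) ≡ 674 (mod 2671).
Scan 2207·674^i mod 2671 for i = 0, 1, …:
  i=0: 2207   i=1: 2442   i=2: 572   i=3: 904
  i=4: 308   i=5: 1925   i=6: 2015   i=7: 1242
  i=8: 1085   i=9: 2107     …   i=48: 2150
  i=49: 1418
Match at i=49, j=46: x = 49·52 + 46 = 2594.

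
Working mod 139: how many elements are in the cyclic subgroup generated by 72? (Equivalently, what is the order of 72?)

The order of 72 must divide p − 1 = 138 = 2 · 3 · 23.
Divisors: 1, 2, 3, 6, 23, 46, 69, 138.
Check each in increasing order: 72^1 ≡ 72;  72^2 ≡ 41;  72^3 ≡ 33;  72^6 ≡ 116;  72^23 ≡ 97;  72^46 ≡ 96;  72^69 ≡ 138;  72^138 ≡ 1.
Smallest exponent giving 1 is 138.

138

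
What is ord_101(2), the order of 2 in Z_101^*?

100

The order of 2 must divide p − 1 = 100 = 2^2 · 5^2.
Divisors: 1, 2, 4, 5, 10, 20, 25, 50, 100.
Check each in increasing order: 2^1 ≡ 2;  2^2 ≡ 4;  2^4 ≡ 16;  2^5 ≡ 32;  2^10 ≡ 14;  2^20 ≡ 95;  2^25 ≡ 10;  2^50 ≡ 100;  2^100 ≡ 1.
Smallest exponent giving 1 is 100.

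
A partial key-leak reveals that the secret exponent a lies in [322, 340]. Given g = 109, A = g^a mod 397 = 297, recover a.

338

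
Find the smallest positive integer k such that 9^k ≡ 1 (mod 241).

60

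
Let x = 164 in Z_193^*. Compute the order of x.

64

The order of 164 must divide p − 1 = 192 = 2^6 · 3.
Divisors: 1, 2, 3, 4, 6, 8, 12, 16, 24, 32, 48, 64, 96, 192.
Check each in increasing order: 164^1 ≡ 164;  164^2 ≡ 69;  164^3 ≡ 122;  164^4 ≡ 129;  164^6 ≡ 23;  164^8 ≡ 43;  164^12 ≡ 143;  164^16 ≡ 112;  164^24 ≡ 184;  164^32 ≡ 192;  164^48 ≡ 81;  164^64 ≡ 1.
Smallest exponent giving 1 is 64.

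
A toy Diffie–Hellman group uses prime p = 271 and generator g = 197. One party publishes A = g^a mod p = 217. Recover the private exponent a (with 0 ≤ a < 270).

20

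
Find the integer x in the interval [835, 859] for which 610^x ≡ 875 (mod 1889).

Compute 610^835 mod 1889 = 550, then multiply by 610 repeatedly:
  610^835=550  610^836=1147  610^837=740  610^838=1818  610^839=137
  610^840=454  610^841=1146  610^842=130  610^843=1851  610^844=1377
  610^845=1254  610^846=1784  610^847=176  610^848=1576  610^849=1748
  610^850=884  610^851=875
Found 875 at exponent 851.

851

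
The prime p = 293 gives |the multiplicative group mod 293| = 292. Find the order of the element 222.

73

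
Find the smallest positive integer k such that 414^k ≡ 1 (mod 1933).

1932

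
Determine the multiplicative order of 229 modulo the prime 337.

168

The order of 229 must divide p − 1 = 336 = 2^4 · 3 · 7.
Divisors: 1, 2, 3, 4, 6, 7, 8, 12, 14, 16, 21, 24, 28, 42, 48, 56, 84, 112, 168, 336.
Check each in increasing order: 229^1 ≡ 229;  229^2 ≡ 206;  229^3 ≡ 331;  229^4 ≡ 311;  229^6 ≡ 36;  229^7 ≡ 156;  229^8 ≡ 2;  229^12 ≡ 285;  229^14 ≡ 72;  229^16 ≡ 4;  229^21 ≡ 111;  229^24 ≡ 8;  229^28 ≡ 129;  229^42 ≡ 189;  229^48 ≡ 64;  229^56 ≡ 128;  229^84 ≡ 336;  229^112 ≡ 208;  229^168 ≡ 1.
Smallest exponent giving 1 is 168.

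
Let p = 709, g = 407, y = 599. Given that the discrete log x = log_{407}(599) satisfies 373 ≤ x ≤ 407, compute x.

387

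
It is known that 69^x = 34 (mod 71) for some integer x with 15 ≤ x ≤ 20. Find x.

15

Compute 69^15 mod 71 = 34, then multiply by 69 repeatedly:
  69^15=34
Found 34 at exponent 15.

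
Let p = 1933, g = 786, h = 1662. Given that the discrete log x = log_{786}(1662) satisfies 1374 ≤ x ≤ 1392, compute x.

1384

Compute 786^1374 mod 1933 = 1917, then multiply by 786 repeatedly:
  786^1374=1917  786^1375=955  786^1376=626  786^1377=1054  786^1378=1120
  786^1379=805  786^1380=639  786^1381=1607  786^1382=853  786^1383=1640
  786^1384=1662
Found 1662 at exponent 1384.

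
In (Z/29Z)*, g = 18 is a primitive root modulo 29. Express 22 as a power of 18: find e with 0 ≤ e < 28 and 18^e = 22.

10

Successive powers of 18 modulo 29:
  18^0=1  18^1=18  18^2=5  18^3=3  18^4=25  18^5=15
  18^6=9  18^7=17  18^8=16  18^9=27  18^10=22
So 18^10 ≡ 22 (mod 29), giving e = 10.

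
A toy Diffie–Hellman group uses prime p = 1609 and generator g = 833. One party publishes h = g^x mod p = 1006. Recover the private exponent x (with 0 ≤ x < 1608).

522

Baby-step giant-step with m = ceil(sqrt(1608)) = 41.
Baby table (833^j mod 1609 for j=0..40):
  0:1  1:833  2:410  3:422  4:764  5:857  6:1094  7:608
  8:1238  9:1494  10:745  11:1120  12:1349  13:635  14:1203  15:1301
  16:876  17:831  18:353  19:1211  20:1529  21:938  22:989  23:29
  24:22  25:627  26:975  27:1239  28:718  29:1155  30:1542  31:504
  32:1492  33:688  34:300  35:505  36:716  37:1098  38:722  39:1269
  40:1573
Giant step factor: 833^(-41) ≡ 839 (mod 1609).
Scan 1006·839^i mod 1609 for i = 0, 1, …:
  i=0: 1006   i=1: 918   i=2: 1100   i=3: 943
  i=4: 1158   i=5: 1335   i=6: 201   i=7: 1303
  i=8: 706   i=9: 222   i=10: 1223   i=11: 1164
  i=12: 1542
Match at i=12, j=30: x = 12·41 + 30 = 522.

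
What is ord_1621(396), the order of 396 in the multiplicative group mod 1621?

90

The order of 396 must divide p − 1 = 1620 = 2^2 · 3^4 · 5.
Divisors: 1, 2, 3, 4, 5, 6, 9, 10, 12, 15, 18, 20, 27, 30, 36, 45, 54, 60, 81, 90, 108, 135, 162, 180, 270, 324, 405, 540, 810, 1620.
Check each in increasing order: 396^1 ≡ 396;  396^2 ≡ 1200;  396^3 ≡ 247;  396^4 ≡ 552;  396^5 ≡ 1378;  396^6 ≡ 1032;  396^9 ≡ 407;  396^10 ≡ 693;  396^12 ≡ 27;  396^15 ≡ 185;  396^18 ≡ 307;  396^20 ≡ 433;  396^27 ≡ 132;  396^30 ≡ 184;  396^36 ≡ 231;  396^45 ≡ 1620;  396^54 ≡ 1214;  396^60 ≡ 1436;  396^81 ≡ 1390;  396^90 ≡ 1.
Smallest exponent giving 1 is 90.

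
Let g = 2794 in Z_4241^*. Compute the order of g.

4240

The order of 2794 must divide p − 1 = 4240 = 2^4 · 5 · 53.
Divisors: 1, 2, 4, 5, 8, 10, 16, 20, 40, 53, 80, 106, 212, 265, 424, 530, 848, 1060, 2120, 4240.
Check each in increasing order: 2794^1 ≡ 2794;  2794^2 ≡ 2996;  2794^4 ≡ 2060;  2794^5 ≡ 603;  2794^8 ≡ 2600;  2794^10 ≡ 3124;  2794^16 ≡ 4087;  2794^20 ≡ 835;  2794^40 ≡ 1701;  2794^53 ≡ 2180;  2794^80 ≡ 1039;  2794^106 ≡ 2480;  2794^212 ≡ 950;  2794^265 ≡ 1392;  2794^424 ≡ 3408;  2794^530 ≡ 3768;  2794^848 ≡ 2606;  2794^1060 ≡ 3197;  2794^2120 ≡ 4240;  2794^4240 ≡ 1.
Smallest exponent giving 1 is 4240.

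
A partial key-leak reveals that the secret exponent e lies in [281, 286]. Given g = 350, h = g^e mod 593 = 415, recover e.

281

Compute 350^281 mod 593 = 415, then multiply by 350 repeatedly:
  350^281=415
Found 415 at exponent 281.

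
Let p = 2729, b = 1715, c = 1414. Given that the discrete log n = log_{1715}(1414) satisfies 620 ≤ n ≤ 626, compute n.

Compute 1715^620 mod 2729 = 1414, then multiply by 1715 repeatedly:
  1715^620=1414
Found 1414 at exponent 620.

620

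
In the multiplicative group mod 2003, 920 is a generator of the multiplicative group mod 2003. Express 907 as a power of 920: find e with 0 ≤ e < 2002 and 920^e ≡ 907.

1595

Baby-step giant-step with m = ceil(sqrt(2002)) = 45.
Baby table (920^j mod 2003 for j=0..44):
  0:1  1:920  2:1134  3:1720  4:30  5:1561  6:1972  7:1525
  8:900  9:761  10:1073  11:1684  12:961  13:797  14:142  15:445
  16:788  17:1877  18:254  19:1332  20:1607  21:226  22:1611  23:1903
  24:138  25:771  26:258  27:1006  28:134  29:1097  30:1731  31:135
  32:14  33:862  34:1855  35:44  36:420  37:1824  38:1569  39:1320
  40:582  41:639  42:1001  43:1543  44:1436
Giant step factor: 920^(-45) ≡ 1274 (mod 2003).
Scan 907·1274^i mod 2003 for i = 0, 1, …:
  i=0: 907   i=1: 1790   i=2: 1046   i=3: 609
  i=4: 705   i=5: 826   i=6: 749   i=7: 798
  i=8: 1131   i=9: 737     …   i=34: 50
  i=35: 1607
Match at i=35, j=20: e = 35·45 + 20 = 1595.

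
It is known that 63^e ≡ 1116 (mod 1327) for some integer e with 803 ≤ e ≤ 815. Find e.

Compute 63^803 mod 1327 = 249, then multiply by 63 repeatedly:
  63^803=249  63^804=1090  63^805=993  63^806=190  63^807=27
  63^808=374  63^809=1003  63^810=820  63^811=1234  63^812=776
  63^813=1116
Found 1116 at exponent 813.

813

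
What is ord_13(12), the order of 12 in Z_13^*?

2

The order of 12 must divide p − 1 = 12 = 2^2 · 3.
Divisors: 1, 2, 3, 4, 6, 12.
Check each in increasing order: 12^1 ≡ 12;  12^2 ≡ 1.
Smallest exponent giving 1 is 2.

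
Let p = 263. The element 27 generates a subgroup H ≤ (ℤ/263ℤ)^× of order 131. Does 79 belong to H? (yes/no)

no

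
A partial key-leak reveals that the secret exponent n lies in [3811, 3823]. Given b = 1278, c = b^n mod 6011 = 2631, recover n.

3819

Compute 1278^3811 mod 6011 = 1540, then multiply by 1278 repeatedly:
  1278^3811=1540  1278^3812=2523  1278^3813=2498  1278^3814=603  1278^3815=1226
  1278^3816=3968  1278^3817=3831  1278^3818=3064  1278^3819=2631
Found 2631 at exponent 3819.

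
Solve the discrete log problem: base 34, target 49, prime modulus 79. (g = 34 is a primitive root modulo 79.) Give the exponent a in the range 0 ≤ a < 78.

76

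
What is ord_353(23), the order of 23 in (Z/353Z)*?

The order of 23 must divide p − 1 = 352 = 2^5 · 11.
Divisors: 1, 2, 4, 8, 11, 16, 22, 32, 44, 88, 176, 352.
Check each in increasing order: 23^1 ≡ 23;  23^2 ≡ 176;  23^4 ≡ 265;  23^8 ≡ 331;  23^11 ≡ 253;  23^16 ≡ 131;  23^22 ≡ 116;  23^32 ≡ 217;  23^44 ≡ 42;  23^88 ≡ 352;  23^176 ≡ 1.
Smallest exponent giving 1 is 176.

176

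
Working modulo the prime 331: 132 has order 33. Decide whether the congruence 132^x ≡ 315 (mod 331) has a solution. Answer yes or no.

315 ∈ ⟨132⟩ iff 315^33 ≡ 1 (mod 331), since |⟨132⟩| = 33.
315^33 mod 331 = 207.
Since 207 ≠ 1, 315 does not lie in the subgroup.

no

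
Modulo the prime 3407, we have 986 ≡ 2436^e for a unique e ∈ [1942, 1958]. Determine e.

1956

Compute 2436^1942 mod 3407 = 407, then multiply by 2436 repeatedly:
  2436^1942=407  2436^1943=15  2436^1944=2470  2436^1945=158  2436^1946=3304
  2436^1947=1210  2436^1948=505  2436^1949=253  2436^1950=3048  2436^1951=1075
  2436^1952=2124  2436^1953=2238  2436^1954=568  2436^1955=406  2436^1956=986
Found 986 at exponent 1956.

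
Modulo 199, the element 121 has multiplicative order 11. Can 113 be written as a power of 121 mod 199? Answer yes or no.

no

⟨121⟩ has order 11; its elements mod 199 are {1, 18, 61, 62, 63, 103, 114, 121, 125, 139, 188}.
113 is not in this set.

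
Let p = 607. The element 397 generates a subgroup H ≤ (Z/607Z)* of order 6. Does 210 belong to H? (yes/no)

yes

210 ∈ ⟨397⟩ iff 210^6 ≡ 1 (mod 607), since |⟨397⟩| = 6.
210^6 mod 607 = 1.
Since 1 = 1, 210 lies in the subgroup.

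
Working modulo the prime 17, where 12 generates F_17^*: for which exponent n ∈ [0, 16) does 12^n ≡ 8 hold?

2

Successive powers of 12 modulo 17:
  12^0=1  12^1=12  12^2=8
So 12^2 ≡ 8 (mod 17), giving n = 2.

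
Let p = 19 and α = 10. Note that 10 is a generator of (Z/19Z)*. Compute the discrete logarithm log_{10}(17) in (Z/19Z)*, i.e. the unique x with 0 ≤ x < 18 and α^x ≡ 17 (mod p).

8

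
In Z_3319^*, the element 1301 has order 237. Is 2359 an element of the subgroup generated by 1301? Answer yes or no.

no

2359 ∈ ⟨1301⟩ iff 2359^237 ≡ 1 (mod 3319), since |⟨1301⟩| = 237.
2359^237 mod 3319 = 1731.
Since 1731 ≠ 1, 2359 does not lie in the subgroup.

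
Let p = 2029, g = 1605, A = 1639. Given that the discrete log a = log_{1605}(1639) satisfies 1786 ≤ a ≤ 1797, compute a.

1789

Compute 1605^1786 mod 2029 = 135, then multiply by 1605 repeatedly:
  1605^1786=135  1605^1787=1601  1605^1788=891  1605^1789=1639
Found 1639 at exponent 1789.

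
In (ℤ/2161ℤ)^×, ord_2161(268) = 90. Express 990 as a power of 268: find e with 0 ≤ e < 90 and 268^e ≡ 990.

Baby-step giant-step with m = ceil(sqrt(90)) = 10.
Baby table (268^j mod 2161 for j=0..9):
  0:1  1:268  2:511  3:805  4:1801  5:765  6:1886  7:1935
  8:2101  9:1208
Giant step factor: 268^(-10) ≡ 165 (mod 2161).
Scan 990·165^i mod 2161 for i = 0, 1, …:
  i=0: 990   i=1: 1275   i=2: 758   i=3: 1893
  i=4: 1161   i=5: 1397   i=6: 1439   i=7: 1886
Match at i=7, j=6: e = 7·10 + 6 = 76.

76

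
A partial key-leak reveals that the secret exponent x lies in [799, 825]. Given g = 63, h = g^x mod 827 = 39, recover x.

Compute 63^799 mod 827 = 727, then multiply by 63 repeatedly:
  63^799=727  63^800=316  63^801=60  63^802=472  63^803=791
  63^804=213  63^805=187  63^806=203  63^807=384  63^808=209
  63^809=762  63^810=40  63^811=39
Found 39 at exponent 811.

811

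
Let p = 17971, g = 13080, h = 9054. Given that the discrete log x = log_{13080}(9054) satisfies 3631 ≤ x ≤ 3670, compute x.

Compute 13080^3631 mod 17971 = 3186, then multiply by 13080 repeatedly:
  13080^3631=3186  13080^3632=16102  13080^3633=12011  13080^3634=1398  13080^3635=9333
  13080^3636=16608  13080^3637=17163  13080^3638=16279  13080^3639=8912  13080^3640=9054
Found 9054 at exponent 3640.

3640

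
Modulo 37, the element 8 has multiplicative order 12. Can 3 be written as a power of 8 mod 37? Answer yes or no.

3 ∈ ⟨8⟩ iff 3^12 ≡ 1 (mod 37), since |⟨8⟩| = 12.
3^12 mod 37 = 10.
Since 10 ≠ 1, 3 does not lie in the subgroup.

no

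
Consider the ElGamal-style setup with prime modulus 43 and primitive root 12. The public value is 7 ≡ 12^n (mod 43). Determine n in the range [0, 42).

35

Baby-step giant-step with m = ceil(sqrt(42)) = 7.
Baby table (12^j mod 43 for j=0..6):
  0:1  1:12  2:15  3:8  4:10  5:34  6:21
Giant step factor: 12^(-7) ≡ 7 (mod 43).
Scan 7·7^i mod 43 for i = 0, 1, …:
  i=0: 7   i=1: 6   i=2: 42   i=3: 36
  i=4: 37   i=5: 1
Match at i=5, j=0: n = 5·7 + 0 = 35.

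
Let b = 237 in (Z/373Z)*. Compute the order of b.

The order of 237 must divide p − 1 = 372 = 2^2 · 3 · 31.
Divisors: 1, 2, 3, 4, 6, 12, 31, 62, 93, 124, 186, 372.
Check each in increasing order: 237^1 ≡ 237;  237^2 ≡ 219;  237^3 ≡ 56;  237^4 ≡ 217;  237^6 ≡ 152;  237^12 ≡ 351;  237^31 ≡ 104;  237^62 ≡ 372;  237^93 ≡ 269;  237^124 ≡ 1.
Smallest exponent giving 1 is 124.

124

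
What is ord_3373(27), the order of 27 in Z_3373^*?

281

The order of 27 must divide p − 1 = 3372 = 2^2 · 3 · 281.
Divisors: 1, 2, 3, 4, 6, 12, 281, 562, 843, 1124, 1686, 3372.
Check each in increasing order: 27^1 ≡ 27;  27^2 ≡ 729;  27^3 ≡ 2818;  27^4 ≡ 1880;  27^6 ≡ 1082;  27^12 ≡ 293;  27^281 ≡ 1.
Smallest exponent giving 1 is 281.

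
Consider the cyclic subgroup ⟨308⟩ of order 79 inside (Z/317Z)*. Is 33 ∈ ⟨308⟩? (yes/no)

33 ∈ ⟨308⟩ iff 33^79 ≡ 1 (mod 317), since |⟨308⟩| = 79.
33^79 mod 317 = 203.
Since 203 ≠ 1, 33 does not lie in the subgroup.

no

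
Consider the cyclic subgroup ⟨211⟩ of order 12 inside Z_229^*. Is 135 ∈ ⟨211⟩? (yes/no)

yes

135 ∈ ⟨211⟩ iff 135^12 ≡ 1 (mod 229), since |⟨211⟩| = 12.
135^12 mod 229 = 1.
Since 1 = 1, 135 lies in the subgroup.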